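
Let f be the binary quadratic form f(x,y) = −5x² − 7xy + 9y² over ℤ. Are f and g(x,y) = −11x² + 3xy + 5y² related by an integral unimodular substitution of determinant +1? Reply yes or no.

D₁ = 229, D₂ = 229
river cycle of f (length 6): (9, 7, -5), (-5, 13, 3), (3, 11, -9), (-9, 7, 5), (5, 13, -3), (-3, 11, 9)
river cycle of g (length 6): (5, 7, -9), (-9, 11, 3), (3, 13, -5), (-5, 7, 9), (9, 11, -3), (-3, 13, 5)
cycles differ ⇒ inequivalent

no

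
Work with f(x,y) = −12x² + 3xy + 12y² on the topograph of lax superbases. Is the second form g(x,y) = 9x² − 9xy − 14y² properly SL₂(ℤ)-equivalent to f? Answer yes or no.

D₁ = 585, D₂ = 585
river cycle of f (length 6): (12, 21, -3), (-3, 21, 12), (12, 3, -12), (-12, 21, 3), (3, 21, -12), (-12, 3, 12)
river cycle of g (length 12): (-14, 9, 9), (9, 9, -14), (-14, 19, 4), (4, 21, -9), (-9, 15, 10), (10, 5, -14), (-14, 23, 1), (1, 23, -14), (-14, 5, 10), (10, 15, -9), … (2 more)
cycles differ ⇒ inequivalent

no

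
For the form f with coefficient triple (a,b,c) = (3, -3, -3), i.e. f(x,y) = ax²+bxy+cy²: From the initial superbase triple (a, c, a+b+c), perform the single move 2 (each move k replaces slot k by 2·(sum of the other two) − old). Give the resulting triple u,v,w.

start (3,-3,-3) = (f(1,0),f(0,1),f(1,1))
replace slot 2: 2·(3+(-3)) − (-3) = 3 → (3,3,-3)

3,3,-3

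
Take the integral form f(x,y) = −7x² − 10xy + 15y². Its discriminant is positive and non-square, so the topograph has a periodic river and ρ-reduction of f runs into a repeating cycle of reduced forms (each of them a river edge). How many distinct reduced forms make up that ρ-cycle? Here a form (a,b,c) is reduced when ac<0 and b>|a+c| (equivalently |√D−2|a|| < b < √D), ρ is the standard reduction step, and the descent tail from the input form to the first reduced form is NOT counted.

D = 520, ⌊√D⌋ = 22
descent: ρ → (15,10,-7)  [lands on river]
river: ρ → (-7,18,7)
river: ρ → (7,10,-15)
river: ρ → (-15,20,2)
river: ρ → (2,20,-15)
river: ρ → (-15,10,7)
river: ρ → (7,18,-7)
river: ρ → (-7,10,15)
river: ρ → (15,20,-2)
river: ρ → (-2,20,15)
ρ-cycle length = 10 (tail of 1 descent step not counted)

10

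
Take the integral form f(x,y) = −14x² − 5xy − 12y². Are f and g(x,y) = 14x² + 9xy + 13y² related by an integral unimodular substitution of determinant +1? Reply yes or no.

D₁ = -647, D₂ = -647
f is negative-definite; reduce −f:
−f: flip: (14,5,12)→(12,-5,14)
−f: reduced (well bottom): (12,-5,14) with a≤c, −a<b≤a
flip sign back: reduced form of f is (-12,5,-14)
g: flip: (14,9,13)→(13,-9,14)
g: reduced (well bottom): (13,-9,14) with a≤c, −a<b≤a
reduced forms (-12, 5, -14) vs (13, -9, 14) ⇒ inequivalent

no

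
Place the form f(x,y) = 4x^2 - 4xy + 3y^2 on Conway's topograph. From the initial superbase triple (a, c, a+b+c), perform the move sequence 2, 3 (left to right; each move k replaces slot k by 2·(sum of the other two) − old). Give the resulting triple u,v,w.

start (4,3,3) = (f(1,0),f(0,1),f(1,1))
replace slot 2: 2·(4+3) − 3 = 11 → (4,11,3)
replace slot 3: 2·(4+11) − 3 = 27 → (4,11,27)

4,11,27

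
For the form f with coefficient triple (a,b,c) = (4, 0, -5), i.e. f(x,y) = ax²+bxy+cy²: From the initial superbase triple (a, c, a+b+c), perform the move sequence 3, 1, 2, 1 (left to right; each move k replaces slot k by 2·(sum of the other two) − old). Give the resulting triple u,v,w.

start (4,-5,-1) = (f(1,0),f(0,1),f(1,1))
replace slot 3: 2·(4+(-5)) − (-1) = -1 → (4,-5,-1)
replace slot 1: 2·((-5)+(-1)) − 4 = -16 → (-16,-5,-1)
replace slot 2: 2·((-16)+(-1)) − (-5) = -29 → (-16,-29,-1)
replace slot 1: 2·((-29)+(-1)) − (-16) = -44 → (-44,-29,-1)

-44,-29,-1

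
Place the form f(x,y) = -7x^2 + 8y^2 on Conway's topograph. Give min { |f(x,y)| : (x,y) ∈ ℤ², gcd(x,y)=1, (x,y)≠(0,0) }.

descent: ρ → (8,0,-7)
descent: ρ → (-7,14,1)  [lands on river]
river: ρ → (1,14,-7)
closes: descent 2, river 2
min |a| on river = 1

1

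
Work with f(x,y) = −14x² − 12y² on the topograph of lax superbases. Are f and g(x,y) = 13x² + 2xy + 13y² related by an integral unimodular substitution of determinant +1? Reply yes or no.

D₁ = -672, D₂ = -672
f is negative-definite; reduce −f:
−f: flip: (14,0,12)→(12,0,14)
−f: reduced (well bottom): (12,0,14) with a≤c, −a<b≤a
flip sign back: reduced form of f is (-12,0,-14)
g: reduced (well bottom): (13,2,13) with a≤c, −a<b≤a
reduced forms (-12, 0, -14) vs (13, 2, 13) ⇒ inequivalent

no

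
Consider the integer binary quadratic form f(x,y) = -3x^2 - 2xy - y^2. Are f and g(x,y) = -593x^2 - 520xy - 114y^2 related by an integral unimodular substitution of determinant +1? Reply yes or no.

D₁ = -8, D₂ = -8
f is negative-definite; reduce −f:
−f: flip: (3,2,1)→(1,-2,3)
−f: translate: b→0 (≡-2 mod 2), so (1,-2,3)→(1,0,2)
−f: reduced (well bottom): (1,0,2) with a≤c, −a<b≤a
flip sign back: reduced form of f is (-1,0,-2)
g is negative-definite; reduce −g:
−g: flip: (593,520,114)→(114,-520,593)
−g: translate: b→-64 (≡-520 mod 228), so (114,-520,593)→(114,-64,9)
−g: flip: (114,-64,9)→(9,64,114)
−g: translate: b→-8 (≡64 mod 18), so (9,64,114)→(9,-8,2)
−g: flip: (9,-8,2)→(2,8,9)
−g: translate: b→0 (≡8 mod 4), so (2,8,9)→(2,0,1)
−g: flip: (2,0,1)→(1,0,2)
−g: reduced (well bottom): (1,0,2) with a≤c, −a<b≤a
flip sign back: reduced form of g is (-1,0,-2)
reduced forms (-1, 0, -2) vs (-1, 0, -2) ⇒ equivalent

yes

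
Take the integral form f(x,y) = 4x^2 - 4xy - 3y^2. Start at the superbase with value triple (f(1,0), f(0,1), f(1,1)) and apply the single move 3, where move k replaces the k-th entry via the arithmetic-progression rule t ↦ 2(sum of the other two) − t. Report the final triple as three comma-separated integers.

start (4,-3,-3) = (f(1,0),f(0,1),f(1,1))
replace slot 3: 2·(4+(-3)) − (-3) = 5 → (4,-3,5)

4,-3,5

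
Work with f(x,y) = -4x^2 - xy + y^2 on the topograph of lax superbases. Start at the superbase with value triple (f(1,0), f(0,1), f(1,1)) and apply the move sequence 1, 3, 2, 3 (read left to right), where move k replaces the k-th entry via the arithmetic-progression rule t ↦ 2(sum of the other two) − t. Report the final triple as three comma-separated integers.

start (-4,1,-4) = (f(1,0),f(0,1),f(1,1))
replace slot 1: 2·(1+(-4)) − (-4) = -2 → (-2,1,-4)
replace slot 3: 2·((-2)+1) − (-4) = 2 → (-2,1,2)
replace slot 2: 2·((-2)+2) − 1 = -1 → (-2,-1,2)
replace slot 3: 2·((-2)+(-1)) − 2 = -8 → (-2,-1,-8)

-2,-1,-8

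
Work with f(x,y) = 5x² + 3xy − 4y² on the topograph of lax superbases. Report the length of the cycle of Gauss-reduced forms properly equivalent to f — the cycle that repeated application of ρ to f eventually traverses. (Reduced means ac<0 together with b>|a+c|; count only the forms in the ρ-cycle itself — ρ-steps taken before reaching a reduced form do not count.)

D = 89, ⌊√D⌋ = 9
river: ρ → (-4,5,4)
river: ρ → (4,3,-5)
river: ρ → (-5,7,2)
river: ρ → (2,9,-1)
river: ρ → (-1,9,2)
river: ρ → (2,7,-5)
river: ρ → (-5,3,4)
river: ρ → (4,5,-4)
river: ρ → (-4,3,5)
river: ρ → (5,7,-2)
river: ρ → (-2,9,1)
river: ρ → (1,9,-2)
river: ρ → (-2,7,5)
river: ρ → (5,3,-4)
ρ-cycle length = 14 (tail of 0 descent steps not counted)

14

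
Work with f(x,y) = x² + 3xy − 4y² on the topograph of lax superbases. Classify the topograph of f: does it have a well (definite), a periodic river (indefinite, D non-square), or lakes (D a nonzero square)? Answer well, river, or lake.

D = b²−4ac = 3² − 4·1·(-4) = 25
D = 5² is a perfect square ⇒ form factors over ℤ ⇒ lakes

lake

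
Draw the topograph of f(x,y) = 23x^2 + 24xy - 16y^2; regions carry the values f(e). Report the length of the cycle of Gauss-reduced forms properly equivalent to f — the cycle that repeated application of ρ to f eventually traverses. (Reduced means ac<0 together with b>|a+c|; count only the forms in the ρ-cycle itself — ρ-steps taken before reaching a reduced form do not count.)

D = 2048, ⌊√D⌋ = 45
river: ρ → (-16,40,7)
river: ρ → (7,44,-4)
river: ρ → (-4,44,7)
river: ρ → (7,40,-16)
river: ρ → (-16,24,23)
river: ρ → (23,22,-17)
river: ρ → (-17,12,28)
river: ρ → (28,44,-1)
river: ρ → (-1,44,28)
river: ρ → (28,12,-17)
river: ρ → (-17,22,23)
river: ρ → (23,24,-16)
ρ-cycle length = 12 (tail of 0 descent steps not counted)

12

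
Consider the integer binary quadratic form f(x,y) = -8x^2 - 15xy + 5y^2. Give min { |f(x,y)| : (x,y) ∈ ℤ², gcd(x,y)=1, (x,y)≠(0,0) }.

descent: ρ → (5,15,-8)  [lands on river]
river: ρ → (-8,17,3)
river: ρ → (3,19,-2)
river: ρ → (-2,17,12)
river: ρ → (12,7,-7)
river: ρ → (-7,7,12)
river: ρ → (12,17,-2)
river: ρ → (-2,19,3)
river: ρ → (3,17,-8)
river: ρ → (-8,15,5)
closes: descent 1, river 10
min |a| on river = 2

2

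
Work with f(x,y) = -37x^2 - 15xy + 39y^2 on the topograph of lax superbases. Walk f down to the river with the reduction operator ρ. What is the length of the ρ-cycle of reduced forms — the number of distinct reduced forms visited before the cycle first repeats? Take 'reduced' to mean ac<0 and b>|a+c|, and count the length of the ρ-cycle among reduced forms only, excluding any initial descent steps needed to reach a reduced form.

D = 5997, ⌊√D⌋ = 77
descent: ρ → (39,15,-37)  [lands on river]
river: ρ → (-37,59,17)
river: ρ → (17,77,-1)
river: ρ → (-1,77,17)
river: ρ → (17,59,-37)
river: ρ → (-37,15,39)
river: ρ → (39,63,-13)
river: ρ → (-13,67,29)
river: ρ → (29,49,-31)
river: ρ → (-31,75,3)
river: ρ → (3,75,-31)
river: ρ → (-31,49,29)
river: ρ → (29,67,-13)
river: ρ → (-13,63,39)
ρ-cycle length = 14 (tail of 1 descent step not counted)

14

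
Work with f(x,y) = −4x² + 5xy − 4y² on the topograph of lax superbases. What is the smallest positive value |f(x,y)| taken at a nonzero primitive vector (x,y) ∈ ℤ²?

translate: b→3 (≡-5 mod 8), so (4,-5,4)→(4,3,3)
flip: (4,3,3)→(3,-3,4)
translate: b→3 (≡-3 mod 6), so (3,-3,4)→(3,3,4)
reduced (well bottom): (3,3,4) with a≤c, −a<b≤a
well minimum |f| = |-3| = 3 (negative-definite)

3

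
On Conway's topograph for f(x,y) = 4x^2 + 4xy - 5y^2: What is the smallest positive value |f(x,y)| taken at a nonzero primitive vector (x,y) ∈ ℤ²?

river: ρ → (-5,6,3)
river: ρ → (3,6,-5)
river: ρ → (-5,4,4)
river: ρ → (4,4,-5)
closes: descent 0, river 4
min |a| on river = 3

3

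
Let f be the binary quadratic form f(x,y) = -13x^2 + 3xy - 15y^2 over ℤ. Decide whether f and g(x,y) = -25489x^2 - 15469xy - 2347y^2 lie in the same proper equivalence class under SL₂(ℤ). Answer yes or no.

D₁ = -771, D₂ = -771
f is negative-definite; reduce −f:
−f: reduced (well bottom): (13,-3,15) with a≤c, −a<b≤a
flip sign back: reduced form of f is (-13,3,-15)
g is negative-definite; reduce −g:
−g: flip: (25489,15469,2347)→(2347,-15469,25489)
−g: translate: b→-1387 (≡-15469 mod 4694), so (2347,-15469,25489)→(2347,-1387,205)
−g: flip: (2347,-1387,205)→(205,1387,2347)
−g: translate: b→157 (≡1387 mod 410), so (205,1387,2347)→(205,157,31)
−g: flip: (205,157,31)→(31,-157,205)
−g: translate: b→29 (≡-157 mod 62), so (31,-157,205)→(31,29,13)
−g: flip: (31,29,13)→(13,-29,31)
−g: translate: b→-3 (≡-29 mod 26), so (13,-29,31)→(13,-3,15)
−g: reduced (well bottom): (13,-3,15) with a≤c, −a<b≤a
flip sign back: reduced form of g is (-13,3,-15)
reduced forms (-13, 3, -15) vs (-13, 3, -15) ⇒ equivalent

yes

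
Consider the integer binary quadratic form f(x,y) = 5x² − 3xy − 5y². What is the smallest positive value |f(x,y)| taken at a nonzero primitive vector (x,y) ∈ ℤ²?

descent: ρ → (-5,3,5)  [lands on river]
river: ρ → (5,7,-3)
river: ρ → (-3,5,7)
river: ρ → (7,9,-1)
river: ρ → (-1,9,7)
river: ρ → (7,5,-3)
river: ρ → (-3,7,5)
river: ρ → (5,3,-5)
river: ρ → (-5,7,3)
river: ρ → (3,5,-7)
river: ρ → (-7,9,1)
river: ρ → (1,9,-7)
river: ρ → (-7,5,3)
river: ρ → (3,7,-5)
closes: descent 1, river 14
min |a| on river = 1

1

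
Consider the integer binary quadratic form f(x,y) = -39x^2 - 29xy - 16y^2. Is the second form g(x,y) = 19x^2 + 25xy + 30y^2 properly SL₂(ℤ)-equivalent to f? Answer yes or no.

D₁ = -1655, D₂ = -1655
f is negative-definite; reduce −f:
−f: flip: (39,29,16)→(16,-29,39)
−f: translate: b→3 (≡-29 mod 32), so (16,-29,39)→(16,3,26)
−f: reduced (well bottom): (16,3,26) with a≤c, −a<b≤a
flip sign back: reduced form of f is (-16,-3,-26)
g: translate: b→-13 (≡25 mod 38), so (19,25,30)→(19,-13,24)
g: reduced (well bottom): (19,-13,24) with a≤c, −a<b≤a
reduced forms (-16, -3, -26) vs (19, -13, 24) ⇒ inequivalent

no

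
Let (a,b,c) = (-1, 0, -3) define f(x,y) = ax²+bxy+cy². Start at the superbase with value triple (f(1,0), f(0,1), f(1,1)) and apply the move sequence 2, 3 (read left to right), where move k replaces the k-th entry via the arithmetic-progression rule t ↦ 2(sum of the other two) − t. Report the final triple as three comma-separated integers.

start (-1,-3,-4) = (f(1,0),f(0,1),f(1,1))
replace slot 2: 2·((-1)+(-4)) − (-3) = -7 → (-1,-7,-4)
replace slot 3: 2·((-1)+(-7)) − (-4) = -12 → (-1,-7,-12)

-1,-7,-12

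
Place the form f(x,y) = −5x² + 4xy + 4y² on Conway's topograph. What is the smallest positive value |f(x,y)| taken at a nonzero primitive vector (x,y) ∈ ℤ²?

river: ρ → (4,4,-5)
river: ρ → (-5,6,3)
river: ρ → (3,6,-5)
river: ρ → (-5,4,4)
closes: descent 0, river 4
min |a| on river = 3

3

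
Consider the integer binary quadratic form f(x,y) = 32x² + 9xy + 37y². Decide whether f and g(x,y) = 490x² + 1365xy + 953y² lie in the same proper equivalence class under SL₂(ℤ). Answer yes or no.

D₁ = -4655, D₂ = -4655
f: reduced (well bottom): (32,9,37) with a≤c, −a<b≤a
g: translate: b→385 (≡1365 mod 980), so (490,1365,953)→(490,385,78)
g: flip: (490,385,78)→(78,-385,490)
g: translate: b→-73 (≡-385 mod 156), so (78,-385,490)→(78,-73,32)
g: flip: (78,-73,32)→(32,73,78)
g: translate: b→9 (≡73 mod 64), so (32,73,78)→(32,9,37)
g: reduced (well bottom): (32,9,37) with a≤c, −a<b≤a
reduced forms (32, 9, 37) vs (32, 9, 37) ⇒ equivalent

yes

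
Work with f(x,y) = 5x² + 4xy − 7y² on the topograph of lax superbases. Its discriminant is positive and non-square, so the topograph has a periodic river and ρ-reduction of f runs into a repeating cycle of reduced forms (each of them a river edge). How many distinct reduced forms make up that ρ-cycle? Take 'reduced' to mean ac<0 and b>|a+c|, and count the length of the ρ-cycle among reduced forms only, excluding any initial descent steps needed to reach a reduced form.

D = 156, ⌊√D⌋ = 12
river: ρ → (-7,10,2)
river: ρ → (2,10,-7)
river: ρ → (-7,4,5)
river: ρ → (5,6,-6)
river: ρ → (-6,6,5)
river: ρ → (5,4,-7)
ρ-cycle length = 6 (tail of 0 descent steps not counted)

6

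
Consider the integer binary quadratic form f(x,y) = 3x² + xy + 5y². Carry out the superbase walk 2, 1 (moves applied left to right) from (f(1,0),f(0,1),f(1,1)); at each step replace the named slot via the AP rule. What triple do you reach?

start (3,5,9) = (f(1,0),f(0,1),f(1,1))
replace slot 2: 2·(3+9) − 5 = 19 → (3,19,9)
replace slot 1: 2·(19+9) − 3 = 53 → (53,19,9)

53,19,9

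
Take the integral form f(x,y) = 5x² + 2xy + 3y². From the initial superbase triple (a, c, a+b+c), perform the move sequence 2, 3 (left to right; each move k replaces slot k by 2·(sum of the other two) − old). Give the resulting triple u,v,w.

start (5,3,10) = (f(1,0),f(0,1),f(1,1))
replace slot 2: 2·(5+10) − 3 = 27 → (5,27,10)
replace slot 3: 2·(5+27) − 10 = 54 → (5,27,54)

5,27,54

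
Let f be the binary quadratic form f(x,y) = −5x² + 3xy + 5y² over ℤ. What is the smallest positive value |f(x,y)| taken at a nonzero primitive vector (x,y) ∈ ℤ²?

river: ρ → (5,7,-3)
river: ρ → (-3,5,7)
river: ρ → (7,9,-1)
river: ρ → (-1,9,7)
river: ρ → (7,5,-3)
river: ρ → (-3,7,5)
river: ρ → (5,3,-5)
river: ρ → (-5,7,3)
river: ρ → (3,5,-7)
river: ρ → (-7,9,1)
river: ρ → (1,9,-7)
river: ρ → (-7,5,3)
river: ρ → (3,7,-5)
river: ρ → (-5,3,5)
closes: descent 0, river 14
min |a| on river = 1

1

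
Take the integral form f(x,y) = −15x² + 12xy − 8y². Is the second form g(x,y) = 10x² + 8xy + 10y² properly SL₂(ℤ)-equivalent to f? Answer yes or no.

D₁ = -336, D₂ = -336
f is negative-definite; reduce −f:
−f: flip: (15,-12,8)→(8,12,15)
−f: translate: b→-4 (≡12 mod 16), so (8,12,15)→(8,-4,11)
−f: reduced (well bottom): (8,-4,11) with a≤c, −a<b≤a
flip sign back: reduced form of f is (-8,4,-11)
g: reduced (well bottom): (10,8,10) with a≤c, −a<b≤a
reduced forms (-8, 4, -11) vs (10, 8, 10) ⇒ inequivalent

no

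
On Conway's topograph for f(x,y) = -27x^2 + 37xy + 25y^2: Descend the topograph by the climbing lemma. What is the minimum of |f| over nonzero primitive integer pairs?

river: ρ → (25,63,-1)
river: ρ → (-1,63,25)
river: ρ → (25,37,-27)
river: ρ → (-27,17,35)
river: ρ → (35,53,-9)
river: ρ → (-9,55,29)
river: ρ → (29,61,-3)
river: ρ → (-3,59,49)
river: ρ → (49,39,-13)
river: ρ → (-13,39,49)
river: ρ → (49,59,-3)
river: ρ → (-3,61,29)
river: ρ → (29,55,-9)
river: ρ → (-9,53,35)
river: ρ → (35,17,-27)
river: ρ → (-27,37,25)
closes: descent 0, river 16
min |a| on river = 1

1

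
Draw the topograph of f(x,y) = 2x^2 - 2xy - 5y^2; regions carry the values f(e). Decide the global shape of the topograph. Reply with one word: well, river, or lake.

D = b²−4ac = (-2)² − 4·2·(-5) = 44
D > 0 non-square ⇒ indefinite ⇒ periodic river

river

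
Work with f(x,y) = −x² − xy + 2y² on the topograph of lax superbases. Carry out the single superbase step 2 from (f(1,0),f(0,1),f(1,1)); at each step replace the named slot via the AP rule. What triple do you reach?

start (-1,2,0) = (f(1,0),f(0,1),f(1,1))
replace slot 2: 2·((-1)+0) − 2 = -4 → (-1,-4,0)

-1,-4,0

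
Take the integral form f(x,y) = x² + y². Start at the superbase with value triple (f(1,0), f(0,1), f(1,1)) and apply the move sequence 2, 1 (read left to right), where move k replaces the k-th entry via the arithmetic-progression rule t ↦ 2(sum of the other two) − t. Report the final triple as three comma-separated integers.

start (1,1,2) = (f(1,0),f(0,1),f(1,1))
replace slot 2: 2·(1+2) − 1 = 5 → (1,5,2)
replace slot 1: 2·(5+2) − 1 = 13 → (13,5,2)

13,5,2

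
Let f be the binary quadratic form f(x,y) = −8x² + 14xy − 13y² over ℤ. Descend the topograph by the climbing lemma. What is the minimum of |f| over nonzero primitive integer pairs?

translate: b→2 (≡-14 mod 16), so (8,-14,13)→(8,2,7)
flip: (8,2,7)→(7,-2,8)
reduced (well bottom): (7,-2,8) with a≤c, −a<b≤a
well minimum |f| = |-7| = 7 (negative-definite)

7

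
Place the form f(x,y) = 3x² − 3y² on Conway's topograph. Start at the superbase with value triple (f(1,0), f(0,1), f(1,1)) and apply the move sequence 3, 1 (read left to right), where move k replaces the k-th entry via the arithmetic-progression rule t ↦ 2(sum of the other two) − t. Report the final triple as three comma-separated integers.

start (3,-3,0) = (f(1,0),f(0,1),f(1,1))
replace slot 3: 2·(3+(-3)) − 0 = 0 → (3,-3,0)
replace slot 1: 2·((-3)+0) − 3 = -9 → (-9,-3,0)

-9,-3,0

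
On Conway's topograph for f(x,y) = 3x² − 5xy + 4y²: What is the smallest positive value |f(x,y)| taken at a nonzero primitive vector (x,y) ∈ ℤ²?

translate: b→1 (≡-5 mod 6), so (3,-5,4)→(3,1,2)
flip: (3,1,2)→(2,-1,3)
reduced (well bottom): (2,-1,3) with a≤c, −a<b≤a
well minimum = a = 2

2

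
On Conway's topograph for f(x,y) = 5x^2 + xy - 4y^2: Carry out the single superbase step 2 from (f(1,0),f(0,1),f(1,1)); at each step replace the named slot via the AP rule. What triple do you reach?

start (5,-4,2) = (f(1,0),f(0,1),f(1,1))
replace slot 2: 2·(5+2) − (-4) = 18 → (5,18,2)

5,18,2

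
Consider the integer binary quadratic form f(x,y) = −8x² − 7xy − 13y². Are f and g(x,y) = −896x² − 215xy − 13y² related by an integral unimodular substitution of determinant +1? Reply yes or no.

D₁ = -367, D₂ = -367
f is negative-definite; reduce −f:
−f: reduced (well bottom): (8,7,13) with a≤c, −a<b≤a
flip sign back: reduced form of f is (-8,-7,-13)
g is negative-definite; reduce −g:
−g: flip: (896,215,13)→(13,-215,896)
−g: translate: b→-7 (≡-215 mod 26), so (13,-215,896)→(13,-7,8)
−g: flip: (13,-7,8)→(8,7,13)
−g: reduced (well bottom): (8,7,13) with a≤c, −a<b≤a
flip sign back: reduced form of g is (-8,-7,-13)
reduced forms (-8, -7, -13) vs (-8, -7, -13) ⇒ equivalent

yes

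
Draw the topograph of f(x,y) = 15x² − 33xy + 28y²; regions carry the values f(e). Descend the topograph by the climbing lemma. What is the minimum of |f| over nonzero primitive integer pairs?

translate: b→-3 (≡-33 mod 30), so (15,-33,28)→(15,-3,10)
flip: (15,-3,10)→(10,3,15)
reduced (well bottom): (10,3,15) with a≤c, −a<b≤a
well minimum = a = 10

10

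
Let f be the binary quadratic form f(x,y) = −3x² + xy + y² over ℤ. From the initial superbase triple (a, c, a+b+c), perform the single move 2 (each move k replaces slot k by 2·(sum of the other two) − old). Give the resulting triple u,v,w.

start (-3,1,-1) = (f(1,0),f(0,1),f(1,1))
replace slot 2: 2·((-3)+(-1)) − 1 = -9 → (-3,-9,-1)

-3,-9,-1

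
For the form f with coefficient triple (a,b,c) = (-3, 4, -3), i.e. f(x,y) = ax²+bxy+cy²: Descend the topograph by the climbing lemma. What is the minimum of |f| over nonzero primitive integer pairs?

translate: b→2 (≡-4 mod 6), so (3,-4,3)→(3,2,2)
flip: (3,2,2)→(2,-2,3)
translate: b→2 (≡-2 mod 4), so (2,-2,3)→(2,2,3)
reduced (well bottom): (2,2,3) with a≤c, −a<b≤a
well minimum |f| = |-2| = 2 (negative-definite)

2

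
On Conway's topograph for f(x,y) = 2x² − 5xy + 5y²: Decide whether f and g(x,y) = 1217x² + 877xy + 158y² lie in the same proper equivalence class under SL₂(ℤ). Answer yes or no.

D₁ = -15, D₂ = -15
f: translate: b→-1 (≡-5 mod 4), so (2,-5,5)→(2,-1,2)
f: flip: (2,-1,2)→(2,1,2)
f: reduced (well bottom): (2,1,2) with a≤c, −a<b≤a
g: flip: (1217,877,158)→(158,-877,1217)
g: translate: b→71 (≡-877 mod 316), so (158,-877,1217)→(158,71,8)
g: flip: (158,71,8)→(8,-71,158)
g: translate: b→-7 (≡-71 mod 16), so (8,-71,158)→(8,-7,2)
g: flip: (8,-7,2)→(2,7,8)
g: translate: b→-1 (≡7 mod 4), so (2,7,8)→(2,-1,2)
g: flip: (2,-1,2)→(2,1,2)
g: reduced (well bottom): (2,1,2) with a≤c, −a<b≤a
reduced forms (2, 1, 2) vs (2, 1, 2) ⇒ equivalent

yes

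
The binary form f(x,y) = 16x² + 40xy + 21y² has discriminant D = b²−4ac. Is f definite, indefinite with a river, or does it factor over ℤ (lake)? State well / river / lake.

D = b²−4ac = 40² − 4·16·21 = 256
D = 16² is a perfect square ⇒ form factors over ℤ ⇒ lakes

lake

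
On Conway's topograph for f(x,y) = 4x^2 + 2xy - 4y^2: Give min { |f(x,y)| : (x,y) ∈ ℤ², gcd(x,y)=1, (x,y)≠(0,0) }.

river: ρ → (-4,6,2)
river: ρ → (2,6,-4)
river: ρ → (-4,2,4)
river: ρ → (4,6,-2)
river: ρ → (-2,6,4)
river: ρ → (4,2,-4)
closes: descent 0, river 6
min |a| on river = 2

2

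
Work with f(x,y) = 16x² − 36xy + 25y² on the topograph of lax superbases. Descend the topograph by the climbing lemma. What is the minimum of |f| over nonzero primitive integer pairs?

translate: b→-4 (≡-36 mod 32), so (16,-36,25)→(16,-4,5)
flip: (16,-4,5)→(5,4,16)
reduced (well bottom): (5,4,16) with a≤c, −a<b≤a
well minimum = a = 5

5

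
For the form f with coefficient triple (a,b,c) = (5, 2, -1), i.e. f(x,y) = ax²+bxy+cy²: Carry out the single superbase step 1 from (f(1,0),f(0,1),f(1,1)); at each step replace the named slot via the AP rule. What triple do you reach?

start (5,-1,6) = (f(1,0),f(0,1),f(1,1))
replace slot 1: 2·((-1)+6) − 5 = 5 → (5,-1,6)

5,-1,6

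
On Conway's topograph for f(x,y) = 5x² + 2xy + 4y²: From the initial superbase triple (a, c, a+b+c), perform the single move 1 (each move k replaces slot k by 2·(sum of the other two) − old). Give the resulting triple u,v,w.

start (5,4,11) = (f(1,0),f(0,1),f(1,1))
replace slot 1: 2·(4+11) − 5 = 25 → (25,4,11)

25,4,11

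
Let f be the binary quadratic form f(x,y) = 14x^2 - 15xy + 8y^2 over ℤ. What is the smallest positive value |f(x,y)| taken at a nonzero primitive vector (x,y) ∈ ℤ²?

translate: b→13 (≡-15 mod 28), so (14,-15,8)→(14,13,7)
flip: (14,13,7)→(7,-13,14)
translate: b→1 (≡-13 mod 14), so (7,-13,14)→(7,1,8)
reduced (well bottom): (7,1,8) with a≤c, −a<b≤a
well minimum = a = 7

7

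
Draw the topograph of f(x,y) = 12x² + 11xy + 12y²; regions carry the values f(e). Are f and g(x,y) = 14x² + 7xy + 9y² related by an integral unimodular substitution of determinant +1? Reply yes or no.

D₁ = -455, D₂ = -455
f: reduced (well bottom): (12,11,12) with a≤c, −a<b≤a
g: flip: (14,7,9)→(9,-7,14)
g: reduced (well bottom): (9,-7,14) with a≤c, −a<b≤a
reduced forms (12, 11, 12) vs (9, -7, 14) ⇒ inequivalent

no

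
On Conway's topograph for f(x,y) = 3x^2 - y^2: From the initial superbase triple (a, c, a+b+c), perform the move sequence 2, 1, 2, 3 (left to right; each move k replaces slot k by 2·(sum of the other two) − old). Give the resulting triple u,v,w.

start (3,-1,2) = (f(1,0),f(0,1),f(1,1))
replace slot 2: 2·(3+2) − (-1) = 11 → (3,11,2)
replace slot 1: 2·(11+2) − 3 = 23 → (23,11,2)
replace slot 2: 2·(23+2) − 11 = 39 → (23,39,2)
replace slot 3: 2·(23+39) − 2 = 122 → (23,39,122)

23,39,122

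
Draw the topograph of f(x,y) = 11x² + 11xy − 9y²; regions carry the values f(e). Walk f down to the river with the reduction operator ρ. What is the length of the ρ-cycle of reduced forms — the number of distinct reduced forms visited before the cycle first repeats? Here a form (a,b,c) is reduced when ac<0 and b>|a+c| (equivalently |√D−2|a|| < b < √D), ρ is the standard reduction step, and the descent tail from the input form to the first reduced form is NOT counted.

D = 517, ⌊√D⌋ = 22
river: ρ → (-9,7,13)
river: ρ → (13,19,-3)
river: ρ → (-3,17,19)
river: ρ → (19,21,-1)
river: ρ → (-1,21,19)
river: ρ → (19,17,-3)
river: ρ → (-3,19,13)
river: ρ → (13,7,-9)
river: ρ → (-9,11,11)
river: ρ → (11,11,-9)
ρ-cycle length = 10 (tail of 0 descent steps not counted)

10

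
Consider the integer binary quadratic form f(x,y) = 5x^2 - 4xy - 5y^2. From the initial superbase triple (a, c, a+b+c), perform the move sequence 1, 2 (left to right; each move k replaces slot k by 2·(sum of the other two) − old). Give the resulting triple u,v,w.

start (5,-5,-4) = (f(1,0),f(0,1),f(1,1))
replace slot 1: 2·((-5)+(-4)) − 5 = -23 → (-23,-5,-4)
replace slot 2: 2·((-23)+(-4)) − (-5) = -49 → (-23,-49,-4)

-23,-49,-4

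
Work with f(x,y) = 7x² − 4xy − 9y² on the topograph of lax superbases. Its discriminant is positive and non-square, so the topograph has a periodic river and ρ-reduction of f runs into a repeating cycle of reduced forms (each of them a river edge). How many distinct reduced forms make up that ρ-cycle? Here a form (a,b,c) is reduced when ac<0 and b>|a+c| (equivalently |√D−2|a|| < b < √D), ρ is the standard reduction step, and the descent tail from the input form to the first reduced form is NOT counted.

D = 268, ⌊√D⌋ = 16
descent: ρ → (-9,4,7)  [lands on river]
river: ρ → (7,10,-6)
river: ρ → (-6,14,3)
river: ρ → (3,16,-1)
river: ρ → (-1,16,3)
river: ρ → (3,14,-6)
river: ρ → (-6,10,7)
river: ρ → (7,4,-9)
river: ρ → (-9,14,2)
river: ρ → (2,14,-9)
ρ-cycle length = 10 (tail of 1 descent step not counted)

10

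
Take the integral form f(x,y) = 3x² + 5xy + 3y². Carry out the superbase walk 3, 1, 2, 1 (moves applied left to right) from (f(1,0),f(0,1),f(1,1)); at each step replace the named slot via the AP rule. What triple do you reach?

start (3,3,11) = (f(1,0),f(0,1),f(1,1))
replace slot 3: 2·(3+3) − 11 = 1 → (3,3,1)
replace slot 1: 2·(3+1) − 3 = 5 → (5,3,1)
replace slot 2: 2·(5+1) − 3 = 9 → (5,9,1)
replace slot 1: 2·(9+1) − 5 = 15 → (15,9,1)

15,9,1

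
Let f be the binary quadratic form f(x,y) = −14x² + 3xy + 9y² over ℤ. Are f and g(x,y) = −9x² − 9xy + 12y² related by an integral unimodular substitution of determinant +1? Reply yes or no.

D₁ = 513, D₂ = 513
river cycle of f (length 16): (9, 15, -8), (-8, 17, 7), (7, 11, -14), (-14, 17, 4), (4, 15, -18), (-18, 21, 1), (1, 21, -18), (-18, 15, 4), (4, 17, -14), (-14, 11, 7), … (6 more)
river cycle of g (length 6): (12, 9, -9), (-9, 9, 12), (12, 15, -6), (-6, 21, 3), (3, 21, -6), (-6, 15, 12)
cycles differ ⇒ inequivalent

no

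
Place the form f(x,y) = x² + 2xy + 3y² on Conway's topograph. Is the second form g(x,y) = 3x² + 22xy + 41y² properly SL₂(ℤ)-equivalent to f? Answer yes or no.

D₁ = -8, D₂ = -8
f: translate: b→0 (≡2 mod 2), so (1,2,3)→(1,0,2)
f: reduced (well bottom): (1,0,2) with a≤c, −a<b≤a
g: translate: b→-2 (≡22 mod 6), so (3,22,41)→(3,-2,1)
g: flip: (3,-2,1)→(1,2,3)
g: translate: b→0 (≡2 mod 2), so (1,2,3)→(1,0,2)
g: reduced (well bottom): (1,0,2) with a≤c, −a<b≤a
reduced forms (1, 0, 2) vs (1, 0, 2) ⇒ equivalent

yes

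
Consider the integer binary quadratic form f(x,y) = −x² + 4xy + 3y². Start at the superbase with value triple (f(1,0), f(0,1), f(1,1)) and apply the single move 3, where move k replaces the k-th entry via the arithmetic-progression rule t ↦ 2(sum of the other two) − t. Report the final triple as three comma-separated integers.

start (-1,3,6) = (f(1,0),f(0,1),f(1,1))
replace slot 3: 2·((-1)+3) − 6 = -2 → (-1,3,-2)

-1,3,-2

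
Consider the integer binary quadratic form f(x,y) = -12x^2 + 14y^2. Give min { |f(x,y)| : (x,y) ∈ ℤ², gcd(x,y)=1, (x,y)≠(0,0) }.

descent: ρ → (14,0,-12)
descent: ρ → (-12,24,2)  [lands on river]
river: ρ → (2,24,-12)
closes: descent 2, river 2
min |a| on river = 2

2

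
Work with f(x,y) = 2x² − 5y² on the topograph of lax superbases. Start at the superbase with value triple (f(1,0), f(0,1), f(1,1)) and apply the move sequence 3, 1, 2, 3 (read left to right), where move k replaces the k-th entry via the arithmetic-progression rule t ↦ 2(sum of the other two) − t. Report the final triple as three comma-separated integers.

start (2,-5,-3) = (f(1,0),f(0,1),f(1,1))
replace slot 3: 2·(2+(-5)) − (-3) = -3 → (2,-5,-3)
replace slot 1: 2·((-5)+(-3)) − 2 = -18 → (-18,-5,-3)
replace slot 2: 2·((-18)+(-3)) − (-5) = -37 → (-18,-37,-3)
replace slot 3: 2·((-18)+(-37)) − (-3) = -107 → (-18,-37,-107)

-18,-37,-107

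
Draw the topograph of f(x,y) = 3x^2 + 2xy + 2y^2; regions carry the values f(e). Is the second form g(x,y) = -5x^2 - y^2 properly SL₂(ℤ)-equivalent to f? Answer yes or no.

D₁ = -20, D₂ = -20
f: flip: (3,2,2)→(2,-2,3)
f: translate: b→2 (≡-2 mod 4), so (2,-2,3)→(2,2,3)
f: reduced (well bottom): (2,2,3) with a≤c, −a<b≤a
g is negative-definite; reduce −g:
−g: flip: (5,0,1)→(1,0,5)
−g: reduced (well bottom): (1,0,5) with a≤c, −a<b≤a
flip sign back: reduced form of g is (-1,0,-5)
reduced forms (2, 2, 3) vs (-1, 0, -5) ⇒ inequivalent

no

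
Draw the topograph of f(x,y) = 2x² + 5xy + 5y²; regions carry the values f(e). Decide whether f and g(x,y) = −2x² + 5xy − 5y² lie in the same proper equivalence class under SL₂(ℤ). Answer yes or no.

D₁ = -15, D₂ = -15
f: translate: b→1 (≡5 mod 4), so (2,5,5)→(2,1,2)
f: reduced (well bottom): (2,1,2) with a≤c, −a<b≤a
g is negative-definite; reduce −g:
−g: translate: b→-1 (≡-5 mod 4), so (2,-5,5)→(2,-1,2)
−g: flip: (2,-1,2)→(2,1,2)
−g: reduced (well bottom): (2,1,2) with a≤c, −a<b≤a
flip sign back: reduced form of g is (-2,-1,-2)
reduced forms (2, 1, 2) vs (-2, -1, -2) ⇒ inequivalent

no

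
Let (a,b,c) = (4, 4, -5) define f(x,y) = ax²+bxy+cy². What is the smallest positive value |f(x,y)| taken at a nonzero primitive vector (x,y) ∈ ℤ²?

river: ρ → (-5,6,3)
river: ρ → (3,6,-5)
river: ρ → (-5,4,4)
river: ρ → (4,4,-5)
closes: descent 0, river 4
min |a| on river = 3

3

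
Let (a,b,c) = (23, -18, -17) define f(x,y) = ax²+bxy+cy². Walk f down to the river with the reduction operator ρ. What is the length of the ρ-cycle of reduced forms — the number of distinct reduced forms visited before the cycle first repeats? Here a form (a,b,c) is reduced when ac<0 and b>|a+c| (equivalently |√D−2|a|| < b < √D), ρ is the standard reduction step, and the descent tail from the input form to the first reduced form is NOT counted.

D = 1888, ⌊√D⌋ = 43
descent: ρ → (-17,18,23)  [lands on river]
river: ρ → (23,28,-12)
river: ρ → (-12,20,31)
river: ρ → (31,42,-1)
river: ρ → (-1,42,31)
river: ρ → (31,20,-12)
river: ρ → (-12,28,23)
river: ρ → (23,18,-17)
river: ρ → (-17,16,24)
river: ρ → (24,32,-9)
river: ρ → (-9,40,8)
river: ρ → (8,40,-9)
river: ρ → (-9,32,24)
river: ρ → (24,16,-17)
ρ-cycle length = 14 (tail of 1 descent step not counted)

14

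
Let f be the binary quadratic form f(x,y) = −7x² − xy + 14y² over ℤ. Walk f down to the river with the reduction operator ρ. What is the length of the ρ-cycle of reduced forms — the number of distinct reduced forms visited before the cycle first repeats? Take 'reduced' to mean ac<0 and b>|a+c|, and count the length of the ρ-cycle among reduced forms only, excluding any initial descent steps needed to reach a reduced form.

D = 393, ⌊√D⌋ = 19
descent: ρ → (14,1,-7)
descent: ρ → (-7,13,8)  [lands on river]
river: ρ → (8,19,-1)
river: ρ → (-1,19,8)
river: ρ → (8,13,-7)
river: ρ → (-7,15,6)
river: ρ → (6,9,-13)
river: ρ → (-13,17,2)
river: ρ → (2,19,-4)
river: ρ → (-4,13,14)
river: ρ → (14,15,-3)
river: ρ → (-3,15,14)
river: ρ → (14,13,-4)
river: ρ → (-4,19,2)
river: ρ → (2,17,-13)
river: ρ → (-13,9,6)
river: ρ → (6,15,-7)
ρ-cycle length = 16 (tail of 2 descent steps not counted)

16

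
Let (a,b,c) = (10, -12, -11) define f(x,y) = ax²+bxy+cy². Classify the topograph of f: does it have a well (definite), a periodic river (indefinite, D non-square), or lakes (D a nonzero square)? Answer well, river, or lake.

D = b²−4ac = (-12)² − 4·10·(-11) = 584
D > 0 non-square ⇒ indefinite ⇒ periodic river

river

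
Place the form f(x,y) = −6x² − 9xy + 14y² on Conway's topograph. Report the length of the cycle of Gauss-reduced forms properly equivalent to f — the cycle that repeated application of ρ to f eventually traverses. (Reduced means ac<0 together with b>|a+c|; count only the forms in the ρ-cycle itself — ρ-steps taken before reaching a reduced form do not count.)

D = 417, ⌊√D⌋ = 20
descent: ρ → (14,9,-6)  [lands on river]
river: ρ → (-6,15,8)
river: ρ → (8,17,-4)
river: ρ → (-4,15,12)
river: ρ → (12,9,-7)
river: ρ → (-7,19,2)
river: ρ → (2,17,-16)
river: ρ → (-16,15,3)
river: ρ → (3,15,-16)
river: ρ → (-16,17,2)
river: ρ → (2,19,-7)
river: ρ → (-7,9,12)
river: ρ → (12,15,-4)
river: ρ → (-4,17,8)
river: ρ → (8,15,-6)
river: ρ → (-6,9,14)
river: ρ → (14,19,-1)
river: ρ → (-1,19,14)
ρ-cycle length = 18 (tail of 1 descent step not counted)

18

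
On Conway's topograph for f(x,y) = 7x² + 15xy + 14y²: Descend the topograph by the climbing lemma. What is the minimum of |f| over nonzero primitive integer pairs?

translate: b→1 (≡15 mod 14), so (7,15,14)→(7,1,6)
flip: (7,1,6)→(6,-1,7)
reduced (well bottom): (6,-1,7) with a≤c, −a<b≤a
well minimum = a = 6

6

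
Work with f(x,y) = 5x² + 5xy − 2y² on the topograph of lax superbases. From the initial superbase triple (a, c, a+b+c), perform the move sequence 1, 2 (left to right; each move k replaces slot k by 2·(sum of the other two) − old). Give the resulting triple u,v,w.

start (5,-2,8) = (f(1,0),f(0,1),f(1,1))
replace slot 1: 2·((-2)+8) − 5 = 7 → (7,-2,8)
replace slot 2: 2·(7+8) − (-2) = 32 → (7,32,8)

7,32,8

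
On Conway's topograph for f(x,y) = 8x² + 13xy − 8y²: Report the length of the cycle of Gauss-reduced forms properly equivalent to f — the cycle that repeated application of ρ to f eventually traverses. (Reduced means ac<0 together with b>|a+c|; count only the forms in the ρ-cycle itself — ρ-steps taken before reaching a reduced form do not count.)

D = 425, ⌊√D⌋ = 20
river: ρ → (-8,19,2)
river: ρ → (2,17,-17)
river: ρ → (-17,17,2)
river: ρ → (2,19,-8)
river: ρ → (-8,13,8)
river: ρ → (8,19,-2)
river: ρ → (-2,17,17)
river: ρ → (17,17,-2)
river: ρ → (-2,19,8)
river: ρ → (8,13,-8)
ρ-cycle length = 10 (tail of 0 descent steps not counted)

10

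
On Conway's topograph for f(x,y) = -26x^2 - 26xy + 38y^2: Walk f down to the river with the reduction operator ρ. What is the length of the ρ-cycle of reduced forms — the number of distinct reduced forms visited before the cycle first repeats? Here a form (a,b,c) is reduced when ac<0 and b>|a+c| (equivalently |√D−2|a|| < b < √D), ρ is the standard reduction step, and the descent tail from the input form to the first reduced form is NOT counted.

D = 4628, ⌊√D⌋ = 68
descent: ρ → (38,26,-26)  [lands on river]
river: ρ → (-26,26,38)
river: ρ → (38,50,-14)
river: ρ → (-14,62,14)
river: ρ → (14,50,-38)
river: ρ → (-38,26,26)
river: ρ → (26,26,-38)
river: ρ → (-38,50,14)
river: ρ → (14,62,-14)
river: ρ → (-14,50,38)
ρ-cycle length = 10 (tail of 1 descent step not counted)

10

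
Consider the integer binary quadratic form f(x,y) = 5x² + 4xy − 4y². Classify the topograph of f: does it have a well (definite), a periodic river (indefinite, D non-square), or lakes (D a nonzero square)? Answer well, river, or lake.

D = b²−4ac = 4² − 4·5·(-4) = 96
D > 0 non-square ⇒ indefinite ⇒ periodic river

river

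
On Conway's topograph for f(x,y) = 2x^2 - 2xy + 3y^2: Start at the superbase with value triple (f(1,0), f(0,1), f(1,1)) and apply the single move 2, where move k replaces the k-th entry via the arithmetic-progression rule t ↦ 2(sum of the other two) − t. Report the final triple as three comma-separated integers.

start (2,3,3) = (f(1,0),f(0,1),f(1,1))
replace slot 2: 2·(2+3) − 3 = 7 → (2,7,3)

2,7,3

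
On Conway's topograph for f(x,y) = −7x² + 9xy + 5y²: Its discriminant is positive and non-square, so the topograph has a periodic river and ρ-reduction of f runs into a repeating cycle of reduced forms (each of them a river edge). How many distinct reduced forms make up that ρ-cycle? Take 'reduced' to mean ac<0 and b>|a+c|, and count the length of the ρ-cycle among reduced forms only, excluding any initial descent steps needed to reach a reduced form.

D = 221, ⌊√D⌋ = 14
river: ρ → (5,11,-5)
river: ρ → (-5,9,7)
river: ρ → (7,5,-7)
river: ρ → (-7,9,5)
ρ-cycle length = 4 (tail of 0 descent steps not counted)

4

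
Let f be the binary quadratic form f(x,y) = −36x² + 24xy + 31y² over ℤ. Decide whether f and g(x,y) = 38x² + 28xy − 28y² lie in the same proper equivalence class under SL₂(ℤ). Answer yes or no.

D₁ = 5040, D₂ = 5040
river cycle of f (length 6): (31, 38, -29), (-29, 20, 40), (40, 60, -9), (-9, 66, 19), (19, 48, -36), (-36, 24, 31)
river cycle of g (length 6): (-28, 28, 38), (38, 48, -18), (-18, 60, 20), (20, 60, -18), (-18, 48, 38), (38, 28, -28)
cycles differ ⇒ inequivalent

no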